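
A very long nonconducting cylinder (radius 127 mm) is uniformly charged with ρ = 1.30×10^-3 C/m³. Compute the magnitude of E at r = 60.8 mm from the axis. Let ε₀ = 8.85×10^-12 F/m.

By cylindrical symmetry E is radial; use a coaxial Gaussian cylinder of radius 60.8 mm and length L (r < R).
Charge inside radius r per length L is ρ·πr²·L, so λ_enc = ρπr² = 1.51×10^-5 C/m.
Applying ∮E·dA = Q_enc/ε₀ with the end caps contributing no flux:
E = |λ_enc|/(2πε₀r) = (1.51×10^-5)/(2π·8.85×10^-12·0.0608) = 4.47×10^6 N/C.

4.47e6 N/C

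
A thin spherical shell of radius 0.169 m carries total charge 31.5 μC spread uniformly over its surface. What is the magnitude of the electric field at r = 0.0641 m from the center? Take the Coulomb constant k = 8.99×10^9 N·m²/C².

Use a concentric Gaussian sphere at r = 0.0641 m (inside the shell, r < 0.169 m).
No charge lies within this surface, so Q_enc = 0 and Gauss's law gives E·4πr² = 0 ⇒ E = 0.

E = 0 (no enclosed charge)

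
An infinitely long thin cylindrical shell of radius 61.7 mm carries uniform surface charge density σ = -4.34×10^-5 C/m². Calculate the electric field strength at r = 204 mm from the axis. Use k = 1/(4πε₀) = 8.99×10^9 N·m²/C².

|E| ≈ 1.48e6 V/m

Take a coaxial cylindrical Gaussian surface of radius r = 204 mm and length L (r > 61.7 mm).
The whole shell is enclosed: λ_enc = σ·2πR = (-4.34×10^-5)·2π·(0.0617) = -1.682×10^-5 C/m.
Applying ∮E·dA = Q_enc/ε₀ with the end caps contributing no flux:
E = 2k|λ_enc|/r = 2(8.99×10^9)(1.682×10^-5)/(0.204) = 1.48×10^6 N/C.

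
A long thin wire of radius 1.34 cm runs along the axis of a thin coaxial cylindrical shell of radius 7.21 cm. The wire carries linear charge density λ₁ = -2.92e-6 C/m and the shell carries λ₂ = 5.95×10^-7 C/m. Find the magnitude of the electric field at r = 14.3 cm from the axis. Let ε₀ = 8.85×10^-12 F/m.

E ≈ 2.92e5 V/m

Coaxial Gaussian cylinder, radius r = 14.3 cm, length L (r > 7.21 cm, enclosing both).
λ_enc = λ₁ + λ₂ = (-2.92×10^-6) + (5.95e-7) = -2.325×10^-6 C/m.
By Gauss's law (flux through the curved wall only), E·2πrL = λ_enc L/ε₀.
E = |λ_enc|/(2πε₀r) = (2.325×10^-6)/(2π·8.85×10^-12·0.143) = 2.92×10^5 N/C.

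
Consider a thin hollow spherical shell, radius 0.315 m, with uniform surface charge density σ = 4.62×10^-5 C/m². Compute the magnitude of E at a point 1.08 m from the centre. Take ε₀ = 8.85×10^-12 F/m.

|E| = 4.44×10^5 N/C

Take a concentric spherical Gaussian surface of radius r = 1.08 m (r > 0.315 m).
The entire shell is enclosed: Q_enc = σ·4πR² = (4.62×10^-5)·4π·(0.315)² = 5.761×10^-5 C.
By Gauss's law, ∮E·dA = E·4πr² = Q_enc/ε₀.
E = |Q_enc|/(4πε₀r²) = (5.761e-5)/(4π·8.85×10^-12·(1.08)²) = 4.44×10^5 N/C.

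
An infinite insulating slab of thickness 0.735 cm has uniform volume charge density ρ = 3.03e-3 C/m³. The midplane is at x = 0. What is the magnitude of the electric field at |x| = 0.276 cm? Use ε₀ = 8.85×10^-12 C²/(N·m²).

By symmetry E is perpendicular to the slab. A Gaussian pillbox from −0.276 cm to +0.276 cm (face area A) lies entirely within the slab.
Q_enc = ρ·(2x)·A and flux = 2EA, so 2EA = 2ρxA/ε₀ ⇒ E = |ρ|x/ε₀.
E = (3.03×10^-3)(0.00276)/(8.85×10^-12) = 9.45×10^5 N/C.

E ≈ 9.45×10^5 N/C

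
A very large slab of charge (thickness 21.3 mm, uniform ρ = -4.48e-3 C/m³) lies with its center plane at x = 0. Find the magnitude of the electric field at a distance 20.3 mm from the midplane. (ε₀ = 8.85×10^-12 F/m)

E ≈ 5.39e6 N/C

The point |x| = 20.3 mm lies outside the slab (half-thickness 0.01065 m). A symmetric pillbox spanning the full slab encloses Q_enc = ρ·d·A.
Flux = 2EA ⇒ E = |ρ|d/(2ε₀), independent of distance outside.
E = (4.48e-3)(0.0213)/(2·8.85×10^-12) = 5.39×10^6 N/C.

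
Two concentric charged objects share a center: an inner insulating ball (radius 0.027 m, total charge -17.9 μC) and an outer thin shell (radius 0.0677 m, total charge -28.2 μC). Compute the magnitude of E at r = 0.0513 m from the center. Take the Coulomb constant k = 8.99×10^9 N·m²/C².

|E| ≈ 6.11×10^7 N/C

Take a concentric spherical Gaussian surface of radius r = 0.0513 m (between the bodies, 0.027 m < r < 0.0677 m).
The shell at 0.0677 m lies outside the Gaussian surface, so Q_enc = -17.9 μC = -1.79e-5 C.
By Gauss's law, ∮E·dA = E·4πr² = Q_enc/ε₀.
E = k|Q_enc|/r² = (8.99×10^9)(1.79×10^-5)/(0.0513)² = 6.11×10^7 N/C.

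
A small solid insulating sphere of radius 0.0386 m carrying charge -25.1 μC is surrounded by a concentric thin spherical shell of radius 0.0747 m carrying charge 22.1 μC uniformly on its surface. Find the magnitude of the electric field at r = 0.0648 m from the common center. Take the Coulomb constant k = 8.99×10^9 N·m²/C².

By spherical symmetry E is radial; choose a Gaussian sphere of radius r = 0.0648 m (between the bodies, 0.0386 m < r < 0.0747 m).
Only the inner charge is enclosed; the outer shell contributes nothing inside itself. Q_enc = -25.1 μC = -2.51×10^-5 C.
Applying ∮E·dA = Q_enc/ε₀ with Φ = E(4πr²):
E = k|Q_enc|/r² = (8.99×10^9)(2.51e-5)/(0.0648)² = 5.37×10^7 N/C.

|E| ≈ 5.37×10^7 N/C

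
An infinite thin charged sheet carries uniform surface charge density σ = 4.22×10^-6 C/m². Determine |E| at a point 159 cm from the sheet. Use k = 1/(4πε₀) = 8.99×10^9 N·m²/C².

The symmetry is planar: E is normal to the sheet and the same magnitude on both sides. Take a pillbox straddling the sheet with end-cap area A.
Flux Φ = 2EA and Q_enc = σA, so 2EA = σA/ε₀ ⇒ E = |σ|/(2ε₀), independent of distance.
E = 2πk|σ| = 2π(8.99×10^9)(4.22×10^-6) = 2.38×10^5 N/C.

E = 2.38×10^5 V/m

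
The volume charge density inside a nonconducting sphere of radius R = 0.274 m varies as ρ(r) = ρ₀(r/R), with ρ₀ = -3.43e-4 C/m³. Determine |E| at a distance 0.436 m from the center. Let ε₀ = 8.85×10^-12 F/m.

1.05×10^6 N/C

Symmetry ⇒ E = E(r) r̂. Gaussian sphere of radius r = 0.436 m (r > R, all charge enclosed).
Q_enc = 4π ∫₀^R ρ₀(r'/R)^1 r'² dr' = 4πρ₀R³/4 = -2.217×10^-5 C.
Gauss's law: E·4πr² = Q_enc/ε₀.
E = |Q_enc|/(4πε₀r²) = (2.217×10^-5)/(4π·8.85×10^-12·(0.436)²) = 1.05e6 N/C.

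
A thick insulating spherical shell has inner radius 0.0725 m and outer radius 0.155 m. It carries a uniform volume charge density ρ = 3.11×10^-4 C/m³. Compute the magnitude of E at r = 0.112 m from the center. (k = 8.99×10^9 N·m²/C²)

E ≈ 9.56×10^5 V/m

Take a concentric spherical Gaussian surface of radius r = 0.112 m (within the shell material, 0.0725 m < r < 0.155 m).
Enclosed charge is the volume from a to r: Q_enc = (4π/3)ρ(r³ − a³) = 1.334×10^-6 C.
Gauss's law: E·4πr² = Q_enc/ε₀.
E = k|Q_enc|/r² = (8.99×10^9)(1.334×10^-6)/(0.112)² = 9.56×10^5 N/C.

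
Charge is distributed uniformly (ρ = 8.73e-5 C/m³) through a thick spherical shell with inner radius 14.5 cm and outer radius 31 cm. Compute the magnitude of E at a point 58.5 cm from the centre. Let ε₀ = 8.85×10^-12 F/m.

|E| ≈ 2.57×10^5 N/C

Take a concentric spherical Gaussian surface of radius r = 58.5 cm (r > 31 cm, enclosing the whole shell).
Q_enc = ρ·(4π/3)(b³ − a³) = (8.73×10^-5)·(4π/3)·((0.31)³ − (0.145)³) = 9.779×10^-6 C.
Gauss's law: E·4πr² = Q_enc/ε₀.
E = |Q_enc|/(4πε₀r²) = (9.779×10^-6)/(4π·8.85×10^-12·(0.585)²) = 2.57e5 N/C.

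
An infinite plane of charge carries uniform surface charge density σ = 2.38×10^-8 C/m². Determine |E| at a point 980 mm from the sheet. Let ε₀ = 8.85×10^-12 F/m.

|E| = 1.34×10^3 N/C

By planar symmetry E is perpendicular to the sheet and uniform; use a Gaussian pillbox with flat faces of area A on each side of the sheet.
Flux Φ = 2EA and Q_enc = σA, so 2EA = σA/ε₀ ⇒ E = |σ|/(2ε₀), independent of distance.
E = |σ|/(2ε₀) = (2.38×10^-8)/(2·8.85×10^-12) = 1.34×10^3 N/C.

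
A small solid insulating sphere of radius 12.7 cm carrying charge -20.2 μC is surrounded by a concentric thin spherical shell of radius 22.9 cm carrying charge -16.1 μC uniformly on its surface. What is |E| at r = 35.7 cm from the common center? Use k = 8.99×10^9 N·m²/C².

|E| = 2.56×10^6 V/m

By spherical symmetry E is radial; choose a Gaussian sphere of radius r = 35.7 cm (r > 22.9 cm, enclosing both).
Q_enc = (-20.2 μC) + (-16.1 μC) = -3.63×10^-5 C.
By Gauss's law, ∮E·dA = E·4πr² = Q_enc/ε₀.
E = k|Q_enc|/r² = (8.99×10^9)(3.63×10^-5)/(0.357)² = 2.56e6 N/C.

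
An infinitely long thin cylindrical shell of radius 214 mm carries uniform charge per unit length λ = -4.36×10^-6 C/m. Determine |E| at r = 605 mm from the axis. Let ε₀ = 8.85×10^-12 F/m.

Take a coaxial cylindrical Gaussian surface of radius r = 605 mm and length L (r > 214 mm).
The full line charge is enclosed: λ_enc = -4.36×10^-6 C/m.
Gauss's law: E·2πrL = λ_enc L/ε₀.
E = |λ_enc|/(2πε₀r) = (4.36×10^-6)/(2π·8.85×10^-12·0.605) = 1.30×10^5 N/C.

1.30×10^5 V/m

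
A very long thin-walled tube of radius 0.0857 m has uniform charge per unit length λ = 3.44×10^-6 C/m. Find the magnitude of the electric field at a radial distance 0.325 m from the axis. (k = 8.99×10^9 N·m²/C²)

E ≈ 1.90e5 V/m

Choose a coaxial cylinder of radius r = 0.325 m (arbitrary length L) as the Gaussian surface (r > 0.0857 m).
The full line charge is enclosed: λ_enc = 3.44×10^-6 C/m.
Since E is radial and uniform over the curved surface, Φ = E·2πrL = Q_enc/ε₀ = λ_enc L/ε₀.
E = 2k|λ_enc|/r = 2(8.99×10^9)(3.44×10^-6)/(0.325) = 1.90e5 N/C.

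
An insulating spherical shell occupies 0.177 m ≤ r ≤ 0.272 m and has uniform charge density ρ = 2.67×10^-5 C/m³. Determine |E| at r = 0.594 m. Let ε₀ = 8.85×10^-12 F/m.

Symmetry ⇒ E = E(r) r̂. Gaussian sphere of radius r = 0.594 m (r > 0.272 m, enclosing the whole shell).
Q_enc = ρ·(4π/3)(b³ − a³) = (2.67×10^-5)·(4π/3)·((0.272)³ − (0.177)³) = 1.63×10^-6 C.
Gauss's law: E·4πr² = Q_enc/ε₀.
E = |Q_enc|/(4πε₀r²) = (1.63e-6)/(4π·8.85×10^-12·(0.594)²) = 4.16e4 N/C.

4.16×10^4 V/m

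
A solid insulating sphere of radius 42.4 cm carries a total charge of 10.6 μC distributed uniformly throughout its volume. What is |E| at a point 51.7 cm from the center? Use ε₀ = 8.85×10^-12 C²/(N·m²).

E = 3.57×10^5 N/C

Use a concentric Gaussian sphere at r = 51.7 cm (r > R, so the entire charge is enclosed).
Q_enc = 10.6 μC = 1.06×10^-5 C.
Applying ∮E·dA = Q_enc/ε₀ with Φ = E(4πr²):
E = |Q_enc|/(4πε₀r²) = (1.06e-5)/(4π·8.85×10^-12·(0.517)²) = 3.57×10^5 N/C.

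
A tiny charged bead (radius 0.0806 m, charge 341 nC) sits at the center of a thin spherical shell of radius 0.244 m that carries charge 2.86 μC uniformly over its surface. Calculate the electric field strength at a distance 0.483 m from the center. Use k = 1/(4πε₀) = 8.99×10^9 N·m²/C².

Use a concentric Gaussian sphere at r = 0.483 m (r > 0.244 m, enclosing both).
Q_enc = (341 nC) + (2.86 μC) = 3.201×10^-6 C.
Since E is radial and uniform over the Gaussian sphere, Φ = E·4πr² = Q_enc/ε₀.
E = k|Q_enc|/r² = (8.99×10^9)(3.201×10^-6)/(0.483)² = 1.23×10^5 N/C.

|E| = 1.23×10^5 N/C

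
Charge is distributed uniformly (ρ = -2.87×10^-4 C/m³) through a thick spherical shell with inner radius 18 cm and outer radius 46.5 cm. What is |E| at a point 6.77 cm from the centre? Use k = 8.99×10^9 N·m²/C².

Use a concentric Gaussian sphere at r = 6.77 cm (r < 18 cm, inside the empty cavity).
Q_enc = 0 (all charge lies at larger r); Gauss's law gives E = 0.

|E| = 0 V/m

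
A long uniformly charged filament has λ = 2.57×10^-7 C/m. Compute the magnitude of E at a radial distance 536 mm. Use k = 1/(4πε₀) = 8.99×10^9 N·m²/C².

Take a coaxial cylindrical Gaussian surface of radius r = 536 mm and length L.
Q_enc = λL, so λ_enc = 2.57×10^-7 C/m.
Since E is radial and uniform over the curved surface, Φ = E·2πrL = Q_enc/ε₀ = λ_enc L/ε₀.
E = 2k|λ_enc|/r = 2(8.99×10^9)(2.57e-7)/(0.536) = 8.62×10^3 N/C.

|E| = 8.62×10^3 V/m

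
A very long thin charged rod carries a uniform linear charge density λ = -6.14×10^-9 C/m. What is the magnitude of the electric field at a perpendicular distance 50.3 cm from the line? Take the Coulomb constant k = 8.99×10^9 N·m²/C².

|E| ≈ 219 V/m

Take a coaxial cylindrical Gaussian surface of radius r = 50.3 cm and length L.
Q_enc = λL, so λ_enc = -6.14×10^-9 C/m.
Gauss's law: E·2πrL = λ_enc L/ε₀.
E = 2k|λ_enc|/r = 2(8.99×10^9)(6.14×10^-9)/(0.503) = 219 N/C.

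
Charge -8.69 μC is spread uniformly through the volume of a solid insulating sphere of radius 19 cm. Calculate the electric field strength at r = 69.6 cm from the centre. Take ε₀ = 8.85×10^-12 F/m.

Symmetry ⇒ E = E(r) r̂. Gaussian sphere of radius r = 69.6 cm (r > R, so the entire charge is enclosed).
Q_enc = -8.69 μC = -8.69e-6 C.
By Gauss's law, ∮E·dA = E·4πr² = Q_enc/ε₀.
E = |Q_enc|/(4πε₀r²) = (8.69e-6)/(4π·8.85×10^-12·(0.696)²) = 1.61×10^5 N/C.

|E| = 1.61×10^5 N/C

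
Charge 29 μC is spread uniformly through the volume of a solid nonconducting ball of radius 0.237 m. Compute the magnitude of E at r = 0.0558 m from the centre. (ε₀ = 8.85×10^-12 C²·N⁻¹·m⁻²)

E ≈ 1.09×10^6 N/C

Symmetry ⇒ E = E(r) r̂. Gaussian sphere of radius r = 0.0558 m (r < R).
Only the charge within r is enclosed: Q_enc = Q·(r/R)³ = (29 μC)·(0.0558 m/0.237 m)³ = 3.785e-7 C.
Applying ∮E·dA = Q_enc/ε₀ with Φ = E(4πr²):
E = |Q_enc|/(4πε₀r²) = (3.785×10^-7)/(4π·8.85×10^-12·(0.0558)²) = 1.09×10^6 N/C.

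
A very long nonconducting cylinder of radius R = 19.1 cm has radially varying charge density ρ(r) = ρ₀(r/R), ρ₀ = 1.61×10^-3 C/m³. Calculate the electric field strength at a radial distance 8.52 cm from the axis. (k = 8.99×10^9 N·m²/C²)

2.30×10^6 V/m

Choose a coaxial cylinder of radius r = 8.52 cm (arbitrary length L) as the Gaussian surface (r < R).
λ_enc = ∫₀^r ρ(r')·2πr' dr' = (2πρ₀/R)·r^3/3 = 1.092e-5 C/m.
By Gauss's law (flux through the curved wall only), E·2πrL = λ_enc L/ε₀.
E = 2k|λ_enc|/r = 2(8.99×10^9)(1.092×10^-5)/(0.0852) = 2.30e6 N/C.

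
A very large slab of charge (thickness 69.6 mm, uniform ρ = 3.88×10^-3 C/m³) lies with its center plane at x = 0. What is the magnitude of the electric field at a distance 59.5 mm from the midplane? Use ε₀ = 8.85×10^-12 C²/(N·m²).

The point |x| = 59.5 mm lies outside the slab (half-thickness 0.0348 m). A symmetric pillbox spanning the full slab encloses Q_enc = ρ·d·A.
Flux = 2EA ⇒ E = |ρ|d/(2ε₀), independent of distance outside.
E = (3.88×10^-3)(0.0696)/(2·8.85×10^-12) = 1.53×10^7 N/C.

1.53×10^7 N/C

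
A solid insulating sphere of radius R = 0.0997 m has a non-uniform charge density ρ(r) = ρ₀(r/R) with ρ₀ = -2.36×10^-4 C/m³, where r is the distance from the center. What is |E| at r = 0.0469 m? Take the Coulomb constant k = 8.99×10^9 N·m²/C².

Take a concentric spherical Gaussian surface of radius r = 0.0469 m (r < R).
Integrate the density: Q_enc = 4π ∫₀^r ρ₀(r'/R)^1 r'² dr' = 4πρ₀ r^4/(4·R) = -3.598×10^-8 C.
By Gauss's law, ∮E·dA = E·4πr² = Q_enc/ε₀.
E = k|Q_enc|/r² = (8.99×10^9)(3.598e-8)/(0.0469)² = 1.47×10^5 N/C.

1.47e5 N/C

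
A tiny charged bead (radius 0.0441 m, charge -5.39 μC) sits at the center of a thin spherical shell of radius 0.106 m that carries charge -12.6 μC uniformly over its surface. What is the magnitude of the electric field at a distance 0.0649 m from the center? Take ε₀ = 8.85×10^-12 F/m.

E = 1.15e7 V/m

Take a concentric spherical Gaussian surface of radius r = 0.0649 m (between the bodies, 0.0441 m < r < 0.106 m).
The shell at 0.106 m lies outside the Gaussian surface, so Q_enc = -5.39 μC = -5.39×10^-6 C.
Gauss's law: E·4πr² = Q_enc/ε₀.
E = |Q_enc|/(4πε₀r²) = (5.39×10^-6)/(4π·8.85×10^-12·(0.0649)²) = 1.15×10^7 N/C.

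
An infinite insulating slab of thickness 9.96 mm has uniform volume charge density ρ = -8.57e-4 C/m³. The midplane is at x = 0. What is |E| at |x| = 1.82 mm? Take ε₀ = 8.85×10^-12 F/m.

By symmetry E is perpendicular to the slab. A Gaussian pillbox from −1.82 mm to +1.82 mm (face area A) lies entirely within the slab.
Q_enc = ρ·(2x)·A and flux = 2EA, so 2EA = 2ρxA/ε₀ ⇒ E = |ρ|x/ε₀.
E = (8.57×10^-4)(0.00182)/(8.85×10^-12) = 1.76×10^5 N/C.

|E| = 1.76e5 V/m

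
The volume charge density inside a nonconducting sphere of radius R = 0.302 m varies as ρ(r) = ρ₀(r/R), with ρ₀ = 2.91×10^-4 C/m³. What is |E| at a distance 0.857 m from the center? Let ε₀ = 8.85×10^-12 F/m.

Use a concentric Gaussian sphere at r = 0.857 m (r > R, all charge enclosed).
Q_enc = 4π ∫₀^R ρ₀(r'/R)^1 r'² dr' = 4πρ₀R³/4 = 2.518×10^-5 C.
Gauss's law: E·4πr² = Q_enc/ε₀.
E = |Q_enc|/(4πε₀r²) = (2.518e-5)/(4π·8.85×10^-12·(0.857)²) = 3.08×10^5 N/C.

3.08×10^5 N/C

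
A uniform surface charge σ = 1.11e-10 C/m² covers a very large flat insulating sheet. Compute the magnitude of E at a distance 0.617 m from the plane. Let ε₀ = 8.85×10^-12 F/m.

|E| ≈ 6.27 N/C

The symmetry is planar: E is normal to the sheet and the same magnitude on both sides. Take a pillbox straddling the sheet with end-cap area A.
Only the two end caps contribute flux: Φ = 2EA. With Q_enc = σA, Gauss's law gives E = |σ|/(2ε₀).
E = |σ|/(2ε₀) = (1.11×10^-10)/(2·8.85×10^-12) = 6.27 N/C.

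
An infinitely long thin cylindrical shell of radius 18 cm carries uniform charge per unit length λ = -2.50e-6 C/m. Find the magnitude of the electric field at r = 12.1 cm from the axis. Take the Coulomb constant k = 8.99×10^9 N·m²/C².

Take a coaxial cylindrical Gaussian surface of radius r = 12.1 cm and length L (r < 18 cm, inside the shell).
No charge is enclosed, so Gauss's law gives E·2πrL = 0 ⇒ E = 0.

E = 0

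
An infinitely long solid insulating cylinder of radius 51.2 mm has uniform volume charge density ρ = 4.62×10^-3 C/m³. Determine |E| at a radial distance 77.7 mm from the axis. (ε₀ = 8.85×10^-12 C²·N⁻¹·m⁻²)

E ≈ 8.81e6 V/m

Choose a coaxial cylinder of radius r = 77.7 mm (arbitrary length L) as the Gaussian surface (r > 51.2 mm, full cross-section enclosed).
λ_enc = ρ·πR² = (4.62×10^-3)π(0.0512)² = 3.805×10^-5 C/m.
Gauss's law: E·2πrL = λ_enc L/ε₀.
E = |λ_enc|/(2πε₀r) = (3.805×10^-5)/(2π·8.85×10^-12·0.0777) = 8.81e6 N/C.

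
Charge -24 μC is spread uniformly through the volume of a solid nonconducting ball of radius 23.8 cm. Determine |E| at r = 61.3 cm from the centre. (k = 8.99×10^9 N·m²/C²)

Use a concentric Gaussian sphere at r = 61.3 cm (r > R, so the entire charge is enclosed).
Q_enc = -24 μC = -2.40×10^-5 C.
By Gauss's law, ∮E·dA = E·4πr² = Q_enc/ε₀.
E = k|Q_enc|/r² = (8.99×10^9)(2.40e-5)/(0.613)² = 5.74×10^5 N/C.

|E| ≈ 5.74×10^5 N/C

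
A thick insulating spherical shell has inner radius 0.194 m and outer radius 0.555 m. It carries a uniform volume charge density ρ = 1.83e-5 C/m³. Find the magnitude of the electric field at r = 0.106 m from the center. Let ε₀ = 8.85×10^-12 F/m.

E = 0 (no enclosed charge)

Take a concentric spherical Gaussian surface of radius r = 0.106 m (r < 0.194 m, inside the empty cavity).
No charge is enclosed, so by Gauss's law E·4πr² = 0 ⇒ E = 0.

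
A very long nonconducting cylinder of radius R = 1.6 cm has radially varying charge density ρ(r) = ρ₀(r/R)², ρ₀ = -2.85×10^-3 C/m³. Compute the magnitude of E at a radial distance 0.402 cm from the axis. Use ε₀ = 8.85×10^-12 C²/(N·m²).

By cylindrical symmetry E is radial; use a coaxial Gaussian cylinder of radius 0.402 cm and length L (r < R).
λ_enc = ∫₀^r ρ(r')·2πr' dr' = (2πρ₀/R²)·r^4/4 = -4.567×10^-9 C/m.
Gauss's law: E·2πrL = λ_enc L/ε₀.
E = |λ_enc|/(2πε₀r) = (4.567×10^-9)/(2π·8.85×10^-12·0.00402) = 2.04×10^4 N/C.

2.04e4 V/m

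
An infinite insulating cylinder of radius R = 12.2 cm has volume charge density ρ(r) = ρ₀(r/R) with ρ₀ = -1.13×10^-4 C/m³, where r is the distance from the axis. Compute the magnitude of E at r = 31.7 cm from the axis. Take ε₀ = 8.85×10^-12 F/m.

Choose a coaxial cylinder of radius r = 31.7 cm (arbitrary length L) as the Gaussian surface (r > R, full charge per length enclosed).
λ_enc = 2π ∫₀^R ρ₀(r'/R)^1 r' dr' = 2πρ₀R²/3 = -3.523×10^-6 C/m.
Since E is radial and uniform over the curved surface, Φ = E·2πrL = Q_enc/ε₀ = λ_enc L/ε₀.
E = |λ_enc|/(2πε₀r) = (3.523×10^-6)/(2π·8.85×10^-12·0.317) = 2.00e5 N/C.

2.00×10^5 N/C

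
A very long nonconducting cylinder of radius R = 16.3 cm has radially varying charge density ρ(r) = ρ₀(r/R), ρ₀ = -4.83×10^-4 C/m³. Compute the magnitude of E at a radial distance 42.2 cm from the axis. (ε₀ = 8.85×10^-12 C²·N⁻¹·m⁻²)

E ≈ 1.15×10^6 N/C

Coaxial Gaussian cylinder, radius r = 42.2 cm, length L (r > R, full charge per length enclosed).
λ_enc = 2π ∫₀^R ρ₀(r'/R)^1 r' dr' = 2πρ₀R²/3 = -2.688×10^-5 C/m.
Applying ∮E·dA = Q_enc/ε₀ with the end caps contributing no flux:
E = |λ_enc|/(2πε₀r) = (2.688e-5)/(2π·8.85×10^-12·0.422) = 1.15×10^6 N/C.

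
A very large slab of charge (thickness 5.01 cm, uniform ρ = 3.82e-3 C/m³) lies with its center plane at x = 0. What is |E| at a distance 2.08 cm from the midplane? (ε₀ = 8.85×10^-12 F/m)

By symmetry E is perpendicular to the slab. A Gaussian pillbox from −2.08 cm to +2.08 cm (face area A) lies entirely within the slab.
Q_enc = ρ·(2x)·A and flux = 2EA, so 2EA = 2ρxA/ε₀ ⇒ E = |ρ|x/ε₀.
E = (3.82e-3)(0.0208)/(8.85×10^-12) = 8.98×10^6 N/C.

E ≈ 8.98×10^6 N/C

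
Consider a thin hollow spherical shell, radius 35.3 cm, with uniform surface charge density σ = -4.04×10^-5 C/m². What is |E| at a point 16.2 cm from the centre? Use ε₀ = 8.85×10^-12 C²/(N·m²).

|E| = 0 N/C

Use a concentric Gaussian sphere at r = 16.2 cm (inside the shell, r < 35.3 cm).
All the charge is outside the Gaussian surface: Q_enc = 0, hence E = 0 everywhere inside the shell.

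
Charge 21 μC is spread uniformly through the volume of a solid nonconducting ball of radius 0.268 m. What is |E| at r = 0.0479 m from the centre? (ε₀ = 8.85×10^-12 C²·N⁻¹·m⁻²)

Symmetry ⇒ E = E(r) r̂. Gaussian sphere of radius r = 0.0479 m (r < R).
For a uniform sphere the enclosed fraction is (r/R)³, so Q_enc = (21 μC)(0.0479/0.268)³ = 1.199e-7 C.
Since E is radial and uniform over the Gaussian sphere, Φ = E·4πr² = Q_enc/ε₀.
E = |Q_enc|/(4πε₀r²) = (1.199×10^-7)/(4π·8.85×10^-12·(0.0479)²) = 4.70×10^5 N/C.

4.70×10^5 N/C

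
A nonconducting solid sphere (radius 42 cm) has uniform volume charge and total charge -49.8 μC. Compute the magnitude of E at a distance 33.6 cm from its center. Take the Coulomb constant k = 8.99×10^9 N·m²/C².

By spherical symmetry E is radial; choose a Gaussian sphere of radius r = 33.6 cm (r < R).
For a uniform sphere the enclosed fraction is (r/R)³, so Q_enc = (-49.8 μC)(0.336/0.42)³ = -2.55e-5 C.
Applying ∮E·dA = Q_enc/ε₀ with Φ = E(4πr²):
E = k|Q_enc|/r² = (8.99×10^9)(2.55×10^-5)/(0.336)² = 2.03×10^6 N/C.

2.03e6 N/C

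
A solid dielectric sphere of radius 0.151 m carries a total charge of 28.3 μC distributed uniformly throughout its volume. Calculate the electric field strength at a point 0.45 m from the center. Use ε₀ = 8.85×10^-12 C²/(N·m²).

E ≈ 1.26×10^6 N/C

Symmetry ⇒ E = E(r) r̂. Gaussian sphere of radius r = 0.45 m (r > R, so the entire charge is enclosed).
Q_enc = 28.3 μC = 2.83e-5 C.
Applying ∮E·dA = Q_enc/ε₀ with Φ = E(4πr²):
E = |Q_enc|/(4πε₀r²) = (2.83e-5)/(4π·8.85×10^-12·(0.45)²) = 1.26e6 N/C.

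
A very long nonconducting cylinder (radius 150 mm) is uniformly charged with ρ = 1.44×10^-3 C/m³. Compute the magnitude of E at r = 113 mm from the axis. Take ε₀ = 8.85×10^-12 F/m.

By cylindrical symmetry E is radial; use a coaxial Gaussian cylinder of radius 113 mm and length L (r < R).
Enclosed charge per unit length: λ_enc = ρ·πr² = (1.44×10^-3)π(0.113)² = 5.777×10^-5 C/m.
Since E is radial and uniform over the curved surface, Φ = E·2πrL = Q_enc/ε₀ = λ_enc L/ε₀.
E = |λ_enc|/(2πε₀r) = (5.777×10^-5)/(2π·8.85×10^-12·0.113) = 9.19×10^6 N/C.

|E| = 9.19×10^6 N/C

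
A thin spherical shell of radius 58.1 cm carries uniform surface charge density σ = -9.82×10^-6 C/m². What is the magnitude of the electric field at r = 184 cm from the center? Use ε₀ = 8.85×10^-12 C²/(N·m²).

|E| = 1.11e5 V/m

Use a concentric Gaussian sphere at r = 184 cm (r > 58.1 cm).
The entire shell is enclosed: Q_enc = σ·4πR² = (-9.82×10^-6)·4π·(0.581)² = -4.166e-5 C.
Gauss's law: E·4πr² = Q_enc/ε₀.
E = |Q_enc|/(4πε₀r²) = (4.166×10^-5)/(4π·8.85×10^-12·(1.84)²) = 1.11×10^5 N/C.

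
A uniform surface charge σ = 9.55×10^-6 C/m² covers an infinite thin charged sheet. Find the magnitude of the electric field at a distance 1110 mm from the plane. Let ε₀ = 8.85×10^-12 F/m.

The symmetry is planar: E is normal to the sheet and the same magnitude on both sides. Take a pillbox straddling the sheet with end-cap area A.
Only the two end caps contribute flux: Φ = 2EA. With Q_enc = σA, Gauss's law gives E = |σ|/(2ε₀).
E = |σ|/(2ε₀) = (9.55×10^-6)/(2·8.85×10^-12) = 5.40×10^5 N/C.

5.40×10^5 N/C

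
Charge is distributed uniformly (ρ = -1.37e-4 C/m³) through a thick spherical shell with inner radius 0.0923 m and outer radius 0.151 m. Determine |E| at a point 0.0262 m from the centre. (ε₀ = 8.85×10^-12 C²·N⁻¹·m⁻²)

|E| = 0 N/C

By spherical symmetry E is radial; choose a Gaussian sphere of radius r = 0.0262 m (r < 0.0923 m, inside the empty cavity).
Q_enc = 0 (all charge lies at larger r); Gauss's law gives E = 0.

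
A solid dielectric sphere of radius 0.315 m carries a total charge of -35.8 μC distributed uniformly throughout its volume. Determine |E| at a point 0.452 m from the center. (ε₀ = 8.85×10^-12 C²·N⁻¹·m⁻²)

Symmetry ⇒ E = E(r) r̂. Gaussian sphere of radius r = 0.452 m (r > R, so the entire charge is enclosed).
Q_enc = -35.8 μC = -3.58e-5 C.
Gauss's law: E·4πr² = Q_enc/ε₀.
E = |Q_enc|/(4πε₀r²) = (3.58×10^-5)/(4π·8.85×10^-12·(0.452)²) = 1.58×10^6 N/C.

E ≈ 1.58×10^6 N/C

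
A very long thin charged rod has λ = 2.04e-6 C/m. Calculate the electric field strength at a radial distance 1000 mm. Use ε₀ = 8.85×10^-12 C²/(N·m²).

Take a coaxial cylindrical Gaussian surface of radius r = 1000 mm and length L.
Q_enc = λL, so λ_enc = 2.04e-6 C/m.
Applying ∮E·dA = Q_enc/ε₀ with the end caps contributing no flux:
E = |λ_enc|/(2πε₀r) = (2.04×10^-6)/(2π·8.85×10^-12·1) = 3.67e4 N/C.

E = 3.67×10^4 N/C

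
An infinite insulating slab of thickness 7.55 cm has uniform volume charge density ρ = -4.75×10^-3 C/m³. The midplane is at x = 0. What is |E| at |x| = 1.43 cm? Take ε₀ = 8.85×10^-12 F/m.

|E| ≈ 7.68e6 V/m

By symmetry E is perpendicular to the slab. A Gaussian pillbox from −1.43 cm to +1.43 cm (face area A) lies entirely within the slab.
Q_enc = ρ·(2x)·A and flux = 2EA, so 2EA = 2ρxA/ε₀ ⇒ E = |ρ|x/ε₀.
E = (4.75×10^-3)(0.0143)/(8.85×10^-12) = 7.68e6 N/C.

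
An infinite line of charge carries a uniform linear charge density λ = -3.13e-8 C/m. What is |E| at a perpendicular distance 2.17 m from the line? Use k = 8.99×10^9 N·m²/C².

E ≈ 259 N/C

Coaxial Gaussian cylinder, radius r = 2.17 m, length L.
Q_enc = λL, so λ_enc = -3.13e-8 C/m.
Gauss's law: E·2πrL = λ_enc L/ε₀.
E = 2k|λ_enc|/r = 2(8.99×10^9)(3.13e-8)/(2.17) = 259 N/C.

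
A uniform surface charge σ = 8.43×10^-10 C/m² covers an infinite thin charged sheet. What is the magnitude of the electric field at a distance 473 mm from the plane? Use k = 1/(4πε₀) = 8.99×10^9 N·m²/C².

Choose a cylindrical pillbox piercing the sheet, end faces (area A) parallel to it.
Flux Φ = 2EA and Q_enc = σA, so 2EA = σA/ε₀ ⇒ E = |σ|/(2ε₀), independent of distance.
E = 2πk|σ| = 2π(8.99×10^9)(8.43×10^-10) = 47.6 N/C.

|E| ≈ 47.6 V/m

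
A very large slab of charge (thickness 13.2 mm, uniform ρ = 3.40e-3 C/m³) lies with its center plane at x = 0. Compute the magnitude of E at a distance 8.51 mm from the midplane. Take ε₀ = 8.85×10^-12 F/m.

The point |x| = 8.51 mm lies outside the slab (half-thickness 0.0066 m). A symmetric pillbox spanning the full slab encloses Q_enc = ρ·d·A.
Flux = 2EA ⇒ E = |ρ|d/(2ε₀), independent of distance outside.
E = (3.40e-3)(0.0132)/(2·8.85×10^-12) = 2.54×10^6 N/C.

E ≈ 2.54×10^6 N/C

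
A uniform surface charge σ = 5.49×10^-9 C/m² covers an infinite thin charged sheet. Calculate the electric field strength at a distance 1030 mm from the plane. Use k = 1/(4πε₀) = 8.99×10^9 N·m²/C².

|E| = 310 N/C

Choose a cylindrical pillbox piercing the sheet, end faces (area A) parallel to it.
Flux Φ = 2EA and Q_enc = σA, so 2EA = σA/ε₀ ⇒ E = |σ|/(2ε₀), independent of distance.
E = 2πk|σ| = 2π(8.99×10^9)(5.49×10^-9) = 310 N/C.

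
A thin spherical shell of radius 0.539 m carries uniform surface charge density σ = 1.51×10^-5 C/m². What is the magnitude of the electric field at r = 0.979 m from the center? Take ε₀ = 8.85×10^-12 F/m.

E = 5.17×10^5 V/m

Take a concentric spherical Gaussian surface of radius r = 0.979 m (r > 0.539 m).
The entire shell is enclosed: Q_enc = σ·4πR² = (1.51e-5)·4π·(0.539)² = 5.513e-5 C.
Gauss's law: E·4πr² = Q_enc/ε₀.
E = |Q_enc|/(4πε₀r²) = (5.513×10^-5)/(4π·8.85×10^-12·(0.979)²) = 5.17e5 N/C.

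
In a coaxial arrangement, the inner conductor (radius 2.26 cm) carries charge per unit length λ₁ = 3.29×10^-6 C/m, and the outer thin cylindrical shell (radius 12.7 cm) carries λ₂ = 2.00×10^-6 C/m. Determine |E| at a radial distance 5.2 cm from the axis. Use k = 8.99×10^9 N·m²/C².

Choose a coaxial cylinder of radius r = 5.2 cm (arbitrary length L) as the Gaussian surface (between the conductors, 2.26 cm < r < 12.7 cm).
The shell at 12.7 cm lies outside the Gaussian surface, so λ_enc = λ₁ = 3.29×10^-6 C/m.
Since E is radial and uniform over the curved surface, Φ = E·2πrL = Q_enc/ε₀ = λ_enc L/ε₀.
E = 2k|λ_enc|/r = 2(8.99×10^9)(3.29×10^-6)/(0.052) = 1.14×10^6 N/C.

E ≈ 1.14×10^6 N/C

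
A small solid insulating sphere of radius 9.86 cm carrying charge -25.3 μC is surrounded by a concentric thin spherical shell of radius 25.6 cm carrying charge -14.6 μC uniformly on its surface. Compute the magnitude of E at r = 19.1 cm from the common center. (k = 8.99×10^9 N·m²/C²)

6.23×10^6 V/m

By spherical symmetry E is radial; choose a Gaussian sphere of radius r = 19.1 cm (between the bodies, 9.86 cm < r < 25.6 cm).
Only the inner charge is enclosed; the outer shell contributes nothing inside itself. Q_enc = -25.3 μC = -2.53×10^-5 C.
Applying ∮E·dA = Q_enc/ε₀ with Φ = E(4πr²):
E = k|Q_enc|/r² = (8.99×10^9)(2.53×10^-5)/(0.191)² = 6.23×10^6 N/C.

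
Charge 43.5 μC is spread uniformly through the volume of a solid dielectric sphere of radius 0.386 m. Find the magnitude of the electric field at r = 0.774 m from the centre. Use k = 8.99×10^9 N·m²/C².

E ≈ 6.53e5 V/m

By spherical symmetry E is radial; choose a Gaussian sphere of radius r = 0.774 m (r > R, so the entire charge is enclosed).
Q_enc = 43.5 μC = 4.35×10^-5 C.
By Gauss's law, ∮E·dA = E·4πr² = Q_enc/ε₀.
E = k|Q_enc|/r² = (8.99×10^9)(4.35e-5)/(0.774)² = 6.53×10^5 N/C.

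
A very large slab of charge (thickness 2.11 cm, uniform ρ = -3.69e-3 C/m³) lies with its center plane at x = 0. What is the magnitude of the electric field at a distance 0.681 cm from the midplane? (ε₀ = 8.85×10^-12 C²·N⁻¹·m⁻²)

By symmetry E is perpendicular to the slab. A Gaussian pillbox from −0.681 cm to +0.681 cm (face area A) lies entirely within the slab.
Q_enc = ρ·(2x)·A and flux = 2EA, so 2EA = 2ρxA/ε₀ ⇒ E = |ρ|x/ε₀.
E = (3.69×10^-3)(0.00681)/(8.85×10^-12) = 2.84×10^6 N/C.

2.84e6 V/m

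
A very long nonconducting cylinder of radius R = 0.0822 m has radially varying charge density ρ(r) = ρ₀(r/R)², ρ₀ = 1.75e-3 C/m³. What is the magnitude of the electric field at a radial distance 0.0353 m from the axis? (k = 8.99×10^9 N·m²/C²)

Choose a coaxial cylinder of radius r = 0.0353 m (arbitrary length L) as the Gaussian surface (r < R).
Integrating ρ over the cross-section to radius r: λ_enc = (2πρ₀/R²) ∫₀^r r'^3 dr' = 2πρ₀ r^4/(4·R²) = 6.317×10^-7 C/m.
Since E is radial and uniform over the curved surface, Φ = E·2πrL = Q_enc/ε₀ = λ_enc L/ε₀.
E = 2k|λ_enc|/r = 2(8.99×10^9)(6.317e-7)/(0.0353) = 3.22×10^5 N/C.

|E| = 3.22×10^5 V/m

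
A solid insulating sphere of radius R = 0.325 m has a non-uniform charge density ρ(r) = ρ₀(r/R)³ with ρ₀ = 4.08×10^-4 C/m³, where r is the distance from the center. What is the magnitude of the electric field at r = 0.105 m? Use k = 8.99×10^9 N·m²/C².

By spherical symmetry E is radial; choose a Gaussian sphere of radius r = 0.105 m (r < R).
Integrate the density: Q_enc = 4π ∫₀^r ρ₀(r'/R)^3 r'² dr' = 4πρ₀ r^6/(6·R³) = 3.336e-8 C.
Applying ∮E·dA = Q_enc/ε₀ with Φ = E(4πr²):
E = k|Q_enc|/r² = (8.99×10^9)(3.336e-8)/(0.105)² = 2.72×10^4 N/C.

E = 2.72×10^4 V/m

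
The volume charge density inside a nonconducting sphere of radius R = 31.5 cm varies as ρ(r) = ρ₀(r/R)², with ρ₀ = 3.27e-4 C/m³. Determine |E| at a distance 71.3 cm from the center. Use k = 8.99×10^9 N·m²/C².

E = 4.54×10^5 V/m

Symmetry ⇒ E = E(r) r̂. Gaussian sphere of radius r = 71.3 cm (r > R, all charge enclosed).
Q_enc = 4π ∫₀^R ρ₀(r'/R)^2 r'² dr' = 4πρ₀R³/5 = 2.569×10^-5 C.
Gauss's law: E·4πr² = Q_enc/ε₀.
E = k|Q_enc|/r² = (8.99×10^9)(2.569×10^-5)/(0.713)² = 4.54e5 N/C.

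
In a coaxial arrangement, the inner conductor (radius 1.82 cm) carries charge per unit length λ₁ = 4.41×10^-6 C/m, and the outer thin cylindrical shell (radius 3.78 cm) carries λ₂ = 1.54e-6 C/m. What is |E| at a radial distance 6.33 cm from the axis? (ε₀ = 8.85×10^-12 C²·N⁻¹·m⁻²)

1.69×10^6 N/C

Coaxial Gaussian cylinder, radius r = 6.33 cm, length L (r > 3.78 cm, enclosing both).
λ_enc = λ₁ + λ₂ = (4.41×10^-6) + (1.54×10^-6) = 5.95e-6 C/m.
Applying ∮E·dA = Q_enc/ε₀ with the end caps contributing no flux:
E = |λ_enc|/(2πε₀r) = (5.95×10^-6)/(2π·8.85×10^-12·0.0633) = 1.69×10^6 N/C.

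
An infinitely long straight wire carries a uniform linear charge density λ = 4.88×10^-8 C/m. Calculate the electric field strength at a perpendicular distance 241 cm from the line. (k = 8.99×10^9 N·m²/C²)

Choose a coaxial cylinder of radius r = 241 cm (arbitrary length L) as the Gaussian surface.
Q_enc = λL, so λ_enc = 4.88×10^-8 C/m.
Since E is radial and uniform over the curved surface, Φ = E·2πrL = Q_enc/ε₀ = λ_enc L/ε₀.
E = 2k|λ_enc|/r = 2(8.99×10^9)(4.88×10^-8)/(2.41) = 364 N/C.

E ≈ 364 N/C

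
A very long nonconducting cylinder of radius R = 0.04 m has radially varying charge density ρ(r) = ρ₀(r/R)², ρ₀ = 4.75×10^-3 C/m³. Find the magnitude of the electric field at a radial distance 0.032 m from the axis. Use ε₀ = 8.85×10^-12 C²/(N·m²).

By cylindrical symmetry E is radial; use a coaxial Gaussian cylinder of radius 0.032 m and length L (r < R).
Integrating ρ over the cross-section to radius r: λ_enc = (2πρ₀/R²) ∫₀^r r'^3 dr' = 2πρ₀ r^4/(4·R²) = 4.89e-6 C/m.
Since E is radial and uniform over the curved surface, Φ = E·2πrL = Q_enc/ε₀ = λ_enc L/ε₀.
E = |λ_enc|/(2πε₀r) = (4.89e-6)/(2π·8.85×10^-12·0.032) = 2.75×10^6 N/C.

E ≈ 2.75×10^6 N/C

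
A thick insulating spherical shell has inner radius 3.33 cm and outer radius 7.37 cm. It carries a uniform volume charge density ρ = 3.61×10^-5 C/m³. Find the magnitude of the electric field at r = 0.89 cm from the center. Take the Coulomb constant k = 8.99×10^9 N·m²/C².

|E| = 0 N/C

By spherical symmetry E is radial; choose a Gaussian sphere of radius r = 0.89 cm (r < 3.33 cm, inside the empty cavity).
Q_enc = 0 (all charge lies at larger r); Gauss's law gives E = 0.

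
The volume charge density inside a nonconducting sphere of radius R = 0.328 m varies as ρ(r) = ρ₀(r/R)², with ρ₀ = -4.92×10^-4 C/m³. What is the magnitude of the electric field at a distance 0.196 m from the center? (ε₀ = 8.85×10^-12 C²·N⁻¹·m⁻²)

|E| ≈ 7.78×10^5 N/C

Take a concentric spherical Gaussian surface of radius r = 0.196 m (r < R).
Q_enc = ∫₀^r ρ(r')·4πr'² dr' = (4πρ₀/R²) ∫₀^r r'^4 dr' = 4πρ₀ r^5/(5·R²) = -3.325e-6 C.
Since E is radial and uniform over the Gaussian sphere, Φ = E·4πr² = Q_enc/ε₀.
E = |Q_enc|/(4πε₀r²) = (3.325×10^-6)/(4π·8.85×10^-12·(0.196)²) = 7.78×10^5 N/C.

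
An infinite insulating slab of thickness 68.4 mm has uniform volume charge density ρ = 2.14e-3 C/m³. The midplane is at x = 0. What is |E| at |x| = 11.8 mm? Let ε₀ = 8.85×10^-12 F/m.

2.85×10^6 V/m

By symmetry E is perpendicular to the slab. A Gaussian pillbox from −11.8 mm to +11.8 mm (face area A) lies entirely within the slab.
Q_enc = ρ·(2x)·A and flux = 2EA, so 2EA = 2ρxA/ε₀ ⇒ E = |ρ|x/ε₀.
E = (2.14×10^-3)(0.0118)/(8.85×10^-12) = 2.85×10^6 N/C.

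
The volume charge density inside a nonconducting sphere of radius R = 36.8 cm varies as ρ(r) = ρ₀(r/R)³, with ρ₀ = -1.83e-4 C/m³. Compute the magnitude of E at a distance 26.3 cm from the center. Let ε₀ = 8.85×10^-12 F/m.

Symmetry ⇒ E = E(r) r̂. Gaussian sphere of radius r = 26.3 cm (r < R).
Integrate the density: Q_enc = 4π ∫₀^r ρ₀(r'/R)^3 r'² dr' = 4πρ₀ r^6/(6·R³) = -2.545×10^-6 C.
Applying ∮E·dA = Q_enc/ε₀ with Φ = E(4πr²):
E = |Q_enc|/(4πε₀r²) = (2.545e-6)/(4π·8.85×10^-12·(0.263)²) = 3.31×10^5 N/C.

E = 3.31×10^5 V/m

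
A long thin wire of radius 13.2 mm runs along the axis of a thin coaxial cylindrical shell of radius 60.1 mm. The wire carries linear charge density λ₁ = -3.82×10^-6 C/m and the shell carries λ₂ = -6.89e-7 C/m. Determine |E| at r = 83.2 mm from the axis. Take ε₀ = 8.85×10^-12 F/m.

E = 9.75e5 N/C

Coaxial Gaussian cylinder, radius r = 83.2 mm, length L (r > 60.1 mm, enclosing both).
λ_enc = λ₁ + λ₂ = (-3.82×10^-6) + (-6.89×10^-7) = -4.509×10^-6 C/m.
Applying ∮E·dA = Q_enc/ε₀ with the end caps contributing no flux:
E = |λ_enc|/(2πε₀r) = (4.509×10^-6)/(2π·8.85×10^-12·0.0832) = 9.75×10^5 N/C.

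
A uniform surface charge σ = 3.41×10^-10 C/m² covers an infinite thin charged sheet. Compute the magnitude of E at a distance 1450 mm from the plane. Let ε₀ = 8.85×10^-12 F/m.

19.3 V/m

By planar symmetry E is perpendicular to the sheet and uniform; use a Gaussian pillbox with flat faces of area A on each side of the sheet.
Only the two end caps contribute flux: Φ = 2EA. With Q_enc = σA, Gauss's law gives E = |σ|/(2ε₀).
E = |σ|/(2ε₀) = (3.41e-10)/(2·8.85×10^-12) = 19.3 N/C.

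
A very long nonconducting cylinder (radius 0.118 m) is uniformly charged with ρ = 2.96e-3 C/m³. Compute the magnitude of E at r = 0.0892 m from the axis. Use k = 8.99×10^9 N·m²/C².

By cylindrical symmetry E is radial; use a coaxial Gaussian cylinder of radius 0.0892 m and length L (r < R).
Charge inside radius r per length L is ρ·πr²·L, so λ_enc = ρπr² = 7.399e-5 C/m.
Applying ∮E·dA = Q_enc/ε₀ with the end caps contributing no flux:
E = 2k|λ_enc|/r = 2(8.99×10^9)(7.399×10^-5)/(0.0892) = 1.49×10^7 N/C.

E ≈ 1.49e7 N/C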